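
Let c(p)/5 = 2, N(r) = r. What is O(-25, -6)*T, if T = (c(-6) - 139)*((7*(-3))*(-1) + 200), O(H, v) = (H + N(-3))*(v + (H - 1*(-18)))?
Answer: -10377276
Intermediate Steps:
c(p) = 10 (c(p) = 5*2 = 10)
O(H, v) = (-3 + H)*(18 + H + v) (O(H, v) = (H - 3)*(v + (H - 1*(-18))) = (-3 + H)*(v + (H + 18)) = (-3 + H)*(v + (18 + H)) = (-3 + H)*(18 + H + v))
T = -28509 (T = (10 - 139)*((7*(-3))*(-1) + 200) = -129*(-21*(-1) + 200) = -129*(21 + 200) = -129*221 = -28509)
O(-25, -6)*T = (-54 + (-25)² - 3*(-6) + 15*(-25) - 25*(-6))*(-28509) = (-54 + 625 + 18 - 375 + 150)*(-28509) = 364*(-28509) = -10377276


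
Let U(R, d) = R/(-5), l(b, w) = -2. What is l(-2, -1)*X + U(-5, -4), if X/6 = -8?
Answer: 97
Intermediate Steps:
U(R, d) = -R/5 (U(R, d) = R*(-⅕) = -R/5)
X = -48 (X = 6*(-8) = -48)
l(-2, -1)*X + U(-5, -4) = -2*(-48) - ⅕*(-5) = 96 + 1 = 97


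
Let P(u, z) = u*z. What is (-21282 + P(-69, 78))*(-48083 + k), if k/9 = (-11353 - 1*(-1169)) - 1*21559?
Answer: 8899643280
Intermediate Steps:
k = -285687 (k = 9*((-11353 - 1*(-1169)) - 1*21559) = 9*((-11353 + 1169) - 21559) = 9*(-10184 - 21559) = 9*(-31743) = -285687)
(-21282 + P(-69, 78))*(-48083 + k) = (-21282 - 69*78)*(-48083 - 285687) = (-21282 - 5382)*(-333770) = -26664*(-333770) = 8899643280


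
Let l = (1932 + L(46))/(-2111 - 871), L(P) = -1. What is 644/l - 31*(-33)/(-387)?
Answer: -248391103/249099 ≈ -997.16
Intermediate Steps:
l = -1931/2982 (l = (1932 - 1)/(-2111 - 871) = 1931/(-2982) = 1931*(-1/2982) = -1931/2982 ≈ -0.64755)
644/l - 31*(-33)/(-387) = 644/(-1931/2982) - 31*(-33)/(-387) = 644*(-2982/1931) + 1023*(-1/387) = -1920408/1931 - 341/129 = -248391103/249099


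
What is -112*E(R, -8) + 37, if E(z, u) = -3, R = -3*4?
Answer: 373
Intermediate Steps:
R = -12
-112*E(R, -8) + 37 = -112*(-3) + 37 = 336 + 37 = 373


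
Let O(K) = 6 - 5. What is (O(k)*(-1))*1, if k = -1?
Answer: -1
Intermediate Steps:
O(K) = 1
(O(k)*(-1))*1 = (1*(-1))*1 = -1*1 = -1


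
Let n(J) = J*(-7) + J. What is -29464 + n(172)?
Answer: -30496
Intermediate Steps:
n(J) = -6*J (n(J) = -7*J + J = -6*J)
-29464 + n(172) = -29464 - 6*172 = -29464 - 1032 = -30496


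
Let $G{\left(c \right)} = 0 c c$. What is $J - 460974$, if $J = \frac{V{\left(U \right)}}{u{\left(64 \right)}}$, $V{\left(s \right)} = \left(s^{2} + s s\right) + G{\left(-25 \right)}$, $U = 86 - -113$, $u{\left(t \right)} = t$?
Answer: $- \frac{14711567}{32} \approx -4.5974 \cdot 10^{5}$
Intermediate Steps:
$G{\left(c \right)} = 0$ ($G{\left(c \right)} = 0 c = 0$)
$U = 199$ ($U = 86 + 113 = 199$)
$V{\left(s \right)} = 2 s^{2}$ ($V{\left(s \right)} = \left(s^{2} + s s\right) + 0 = \left(s^{2} + s^{2}\right) + 0 = 2 s^{2} + 0 = 2 s^{2}$)
$J = \frac{39601}{32}$ ($J = \frac{2 \cdot 199^{2}}{64} = 2 \cdot 39601 \cdot \frac{1}{64} = 79202 \cdot \frac{1}{64} = \frac{39601}{32} \approx 1237.5$)
$J - 460974 = \frac{39601}{32} - 460974 = - \frac{14711567}{32}$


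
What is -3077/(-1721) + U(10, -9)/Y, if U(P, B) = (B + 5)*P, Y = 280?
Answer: 19818/12047 ≈ 1.6451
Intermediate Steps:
U(P, B) = P*(5 + B) (U(P, B) = (5 + B)*P = P*(5 + B))
-3077/(-1721) + U(10, -9)/Y = -3077/(-1721) + (10*(5 - 9))/280 = -3077*(-1/1721) + (10*(-4))*(1/280) = 3077/1721 - 40*1/280 = 3077/1721 - ⅐ = 19818/12047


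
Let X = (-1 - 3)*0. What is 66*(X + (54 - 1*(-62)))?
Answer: 7656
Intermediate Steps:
X = 0 (X = -4*0 = 0)
66*(X + (54 - 1*(-62))) = 66*(0 + (54 - 1*(-62))) = 66*(0 + (54 + 62)) = 66*(0 + 116) = 66*116 = 7656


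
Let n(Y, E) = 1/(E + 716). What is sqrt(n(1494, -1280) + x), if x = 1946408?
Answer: sqrt(154786149651)/282 ≈ 1395.1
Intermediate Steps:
n(Y, E) = 1/(716 + E)
sqrt(n(1494, -1280) + x) = sqrt(1/(716 - 1280) + 1946408) = sqrt(1/(-564) + 1946408) = sqrt(-1/564 + 1946408) = sqrt(1097774111/564) = sqrt(154786149651)/282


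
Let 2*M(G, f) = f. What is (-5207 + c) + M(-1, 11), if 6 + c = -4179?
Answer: -18773/2 ≈ -9386.5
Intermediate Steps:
c = -4185 (c = -6 - 4179 = -4185)
M(G, f) = f/2
(-5207 + c) + M(-1, 11) = (-5207 - 4185) + (1/2)*11 = -9392 + 11/2 = -18773/2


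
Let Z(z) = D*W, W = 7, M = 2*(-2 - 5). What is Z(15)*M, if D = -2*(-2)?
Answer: -392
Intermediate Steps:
M = -14 (M = 2*(-7) = -14)
D = 4
Z(z) = 28 (Z(z) = 4*7 = 28)
Z(15)*M = 28*(-14) = -392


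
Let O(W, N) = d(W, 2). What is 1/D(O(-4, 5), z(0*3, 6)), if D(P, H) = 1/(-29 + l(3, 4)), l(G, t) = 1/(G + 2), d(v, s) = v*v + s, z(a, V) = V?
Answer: -144/5 ≈ -28.800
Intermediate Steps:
d(v, s) = s + v**2 (d(v, s) = v**2 + s = s + v**2)
l(G, t) = 1/(2 + G)
O(W, N) = 2 + W**2
D(P, H) = -5/144 (D(P, H) = 1/(-29 + 1/(2 + 3)) = 1/(-29 + 1/5) = 1/(-144/5) = -5/144)
1/D(O(-4, 5), z(0*3, 6)) = 1/(-5/144) = -144/5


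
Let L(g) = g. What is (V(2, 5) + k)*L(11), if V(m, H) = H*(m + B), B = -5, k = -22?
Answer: -407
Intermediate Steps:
V(m, H) = H*(-5 + m) (V(m, H) = H*(m - 5) = H*(-5 + m))
(V(2, 5) + k)*L(11) = (5*(-5 + 2) - 22)*11 = (5*(-3) - 22)*11 = (-15 - 22)*11 = -37*11 = -407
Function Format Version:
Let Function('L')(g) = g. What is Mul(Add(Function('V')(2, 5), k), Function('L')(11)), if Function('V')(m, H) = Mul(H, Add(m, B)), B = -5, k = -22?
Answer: -407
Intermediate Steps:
Function('V')(m, H) = Mul(H, Add(-5, m)) (Function('V')(m, H) = Mul(H, Add(m, -5)) = Mul(H, Add(-5, m)))
Mul(Add(Function('V')(2, 5), k), Function('L')(11)) = Mul(Add(Mul(5, Add(-5, 2)), -22), 11) = Mul(Add(Mul(5, -3), -22), 11) = Mul(Add(-15, -22), 11) = Mul(-37, 11) = -407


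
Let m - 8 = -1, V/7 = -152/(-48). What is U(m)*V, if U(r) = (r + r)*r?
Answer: 6517/3 ≈ 2172.3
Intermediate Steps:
V = 133/6 (V = 7*(-152/(-48)) = 7*(-152*(-1/48)) = 7*(19/6) = 133/6 ≈ 22.167)
m = 7 (m = 8 - 1 = 7)
U(r) = 2*r**2 (U(r) = (2*r)*r = 2*r**2)
U(m)*V = (2*7**2)*(133/6) = (2*49)*(133/6) = 98*(133/6) = 6517/3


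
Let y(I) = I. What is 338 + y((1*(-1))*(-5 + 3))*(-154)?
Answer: 30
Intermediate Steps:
338 + y((1*(-1))*(-5 + 3))*(-154) = 338 + ((1*(-1))*(-5 + 3))*(-154) = 338 - 1*(-2)*(-154) = 338 + 2*(-154) = 338 - 308 = 30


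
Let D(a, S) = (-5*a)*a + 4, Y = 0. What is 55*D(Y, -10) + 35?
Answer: 255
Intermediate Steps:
D(a, S) = 4 - 5*a² (D(a, S) = -5*a² + 4 = 4 - 5*a²)
55*D(Y, -10) + 35 = 55*(4 - 5*0²) + 35 = 55*(4 - 5*0) + 35 = 55*(4 + 0) + 35 = 55*4 + 35 = 220 + 35 = 255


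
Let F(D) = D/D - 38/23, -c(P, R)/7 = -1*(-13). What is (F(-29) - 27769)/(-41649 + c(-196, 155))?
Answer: 319351/480010 ≈ 0.66530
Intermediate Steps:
c(P, R) = -91 (c(P, R) = -(-7)*(-13) = -7*13 = -91)
F(D) = -15/23 (F(D) = 1 - 38*1/23 = 1 - 38/23 = -15/23)
(F(-29) - 27769)/(-41649 + c(-196, 155)) = (-15/23 - 27769)/(-41649 - 91) = -638702/23/(-41740) = -638702/23*(-1/41740) = 319351/480010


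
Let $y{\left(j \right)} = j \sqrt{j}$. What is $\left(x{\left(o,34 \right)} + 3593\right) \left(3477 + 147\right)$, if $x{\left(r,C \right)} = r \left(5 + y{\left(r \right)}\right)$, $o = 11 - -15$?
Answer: $13492152 + 2449824 \sqrt{26} \approx 2.5984 \cdot 10^{7}$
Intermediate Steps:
$y{\left(j \right)} = j^{\frac{3}{2}}$
$o = 26$ ($o = 11 + 15 = 26$)
$x{\left(r,C \right)} = r \left(5 + r^{\frac{3}{2}}\right)$
$\left(x{\left(o,34 \right)} + 3593\right) \left(3477 + 147\right) = \left(26 \left(5 + 26^{\frac{3}{2}}\right) + 3593\right) \left(3477 + 147\right) = \left(26 \left(5 + 26 \sqrt{26}\right) + 3593\right) 3624 = \left(\left(130 + 676 \sqrt{26}\right) + 3593\right) 3624 = \left(3723 + 676 \sqrt{26}\right) 3624 = 13492152 + 2449824 \sqrt{26}$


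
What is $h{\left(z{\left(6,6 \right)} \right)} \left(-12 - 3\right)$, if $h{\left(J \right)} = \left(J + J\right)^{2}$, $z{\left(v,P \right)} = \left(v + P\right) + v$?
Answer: $-19440$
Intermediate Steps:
$z{\left(v,P \right)} = P + 2 v$ ($z{\left(v,P \right)} = \left(P + v\right) + v = P + 2 v$)
$h{\left(J \right)} = 4 J^{2}$ ($h{\left(J \right)} = \left(2 J\right)^{2} = 4 J^{2}$)
$h{\left(z{\left(6,6 \right)} \right)} \left(-12 - 3\right) = 4 \left(6 + 2 \cdot 6\right)^{2} \left(-12 - 3\right) = 4 \left(6 + 12\right)^{2} \left(-15\right) = 4 \cdot 18^{2} \left(-15\right) = 4 \cdot 324 \left(-15\right) = 1296 \left(-15\right) = -19440$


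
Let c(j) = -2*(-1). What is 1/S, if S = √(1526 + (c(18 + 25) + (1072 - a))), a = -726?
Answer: √3326/3326 ≈ 0.017340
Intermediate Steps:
c(j) = 2
S = √3326 (S = √(1526 + (2 + (1072 - 1*(-726)))) = √(1526 + (2 + (1072 + 726))) = √(1526 + (2 + 1798)) = √(1526 + 1800) = √3326 ≈ 57.672)
1/S = 1/(√3326) = √3326/3326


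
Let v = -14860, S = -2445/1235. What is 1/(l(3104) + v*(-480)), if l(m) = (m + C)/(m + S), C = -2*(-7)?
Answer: 766199/5465144997346 ≈ 1.4020e-7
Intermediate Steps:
S = -489/247 (S = -2445*1/1235 = -489/247 ≈ -1.9798)
C = 14
l(m) = (14 + m)/(-489/247 + m) (l(m) = (m + 14)/(m - 489/247) = (14 + m)/(-489/247 + m))
1/(l(3104) + v*(-480)) = 1/(247*(14 + 3104)/(-489 + 247*3104) - 14860*(-480)) = 1/(247*3118/(-489 + 766688) + 7132800) = 1/(247*3118/766199 + 7132800) = 1/(247*(1/766199)*3118 + 7132800) = 1/(770146/766199 + 7132800) = 1/(5465144997346/766199) = 766199/5465144997346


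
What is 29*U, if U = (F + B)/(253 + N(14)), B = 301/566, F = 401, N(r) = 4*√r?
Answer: 1667457979/36102310 - 13181486*√14/18051155 ≈ 43.455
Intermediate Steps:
B = 301/566 (B = 301*(1/566) = 301/566 ≈ 0.53180)
U = 227267/(566*(253 + 4*√14)) (U = (401 + 301/566)/(253 + 4*√14) = 227267/(566*(253 + 4*√14)) ≈ 1.4984)
29*U = 29*(57498551/36102310 - 454534*√14/18051155) = 1667457979/36102310 - 13181486*√14/18051155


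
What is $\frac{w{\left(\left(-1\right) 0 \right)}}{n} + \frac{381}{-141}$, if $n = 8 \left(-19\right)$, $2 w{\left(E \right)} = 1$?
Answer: $- \frac{38655}{14288} \approx -2.7054$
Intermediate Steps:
$w{\left(E \right)} = \frac{1}{2}$ ($w{\left(E \right)} = \frac{1}{2} \cdot 1 = \frac{1}{2}$)
$n = -152$
$\frac{w{\left(\left(-1\right) 0 \right)}}{n} + \frac{381}{-141} = \frac{1}{2 \left(-152\right)} + \frac{381}{-141} = \frac{1}{2} \left(- \frac{1}{152}\right) + 381 \left(- \frac{1}{141}\right) = - \frac{1}{304} - \frac{127}{47} = - \frac{38655}{14288}$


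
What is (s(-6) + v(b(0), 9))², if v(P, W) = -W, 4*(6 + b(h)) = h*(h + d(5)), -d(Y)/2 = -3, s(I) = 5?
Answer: 16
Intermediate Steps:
d(Y) = 6 (d(Y) = -2*(-3) = 6)
b(h) = -6 + h*(6 + h)/4 (b(h) = -6 + (h*(h + 6))/4 = -6 + (h*(6 + h))/4 = -6 + h*(6 + h)/4)
(s(-6) + v(b(0), 9))² = (5 - 1*9)² = (5 - 9)² = (-4)² = 16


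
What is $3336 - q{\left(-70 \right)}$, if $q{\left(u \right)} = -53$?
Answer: $3389$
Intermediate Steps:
$3336 - q{\left(-70 \right)} = 3336 - -53 = 3336 + 53 = 3389$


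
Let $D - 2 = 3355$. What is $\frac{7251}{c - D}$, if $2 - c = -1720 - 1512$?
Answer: $- \frac{2417}{41} \approx -58.951$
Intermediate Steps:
$D = 3357$ ($D = 2 + 3355 = 3357$)
$c = 3234$ ($c = 2 - \left(-1720 - 1512\right) = 2 - -3232 = 2 + 3232 = 3234$)
$\frac{7251}{c - D} = \frac{7251}{3234 - 3357} = \frac{7251}{-123} = 7251 \left(- \frac{1}{123}\right) = - \frac{2417}{41}$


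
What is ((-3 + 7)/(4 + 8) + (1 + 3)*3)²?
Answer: 1369/9 ≈ 152.11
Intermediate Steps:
((-3 + 7)/(4 + 8) + (1 + 3)*3)² = (4/12 + 4*3)² = (4*(1/12) + 12)² = (⅓ + 12)² = (37/3)² = 1369/9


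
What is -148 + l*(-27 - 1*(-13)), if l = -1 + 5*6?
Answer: -554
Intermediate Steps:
l = 29 (l = -1 + 30 = 29)
-148 + l*(-27 - 1*(-13)) = -148 + 29*(-27 - 1*(-13)) = -148 + 29*(-27 + 13) = -148 + 29*(-14) = -148 - 406 = -554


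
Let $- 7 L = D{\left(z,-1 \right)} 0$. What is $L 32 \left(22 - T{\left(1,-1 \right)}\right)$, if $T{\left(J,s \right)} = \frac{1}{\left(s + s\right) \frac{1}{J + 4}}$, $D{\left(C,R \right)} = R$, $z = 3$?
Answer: $0$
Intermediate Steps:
$T{\left(J,s \right)} = \frac{4 + J}{2 s}$ ($T{\left(J,s \right)} = \frac{1}{2 s \frac{1}{4 + J}} = \frac{4 + J}{2 s}$)
$L = 0$ ($L = - \frac{\left(-1\right) 0}{7} = \left(- \frac{1}{7}\right) 0 = 0$)
$L 32 \left(22 - T{\left(1,-1 \right)}\right) = 0 \cdot 32 \left(22 - \frac{4 + 1}{2 \left(-1\right)}\right) = 0 \left(22 - \frac{1}{2} \left(-1\right) 5\right) = 0 \left(22 - - \frac{5}{2}\right) = 0 \left(22 + \frac{5}{2}\right) = 0 \cdot \frac{49}{2} = 0$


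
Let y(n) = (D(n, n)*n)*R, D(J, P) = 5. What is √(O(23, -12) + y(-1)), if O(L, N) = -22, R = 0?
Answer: I*√22 ≈ 4.6904*I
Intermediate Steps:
y(n) = 0 (y(n) = (5*n)*0 = 0)
√(O(23, -12) + y(-1)) = √(-22 + 0) = √(-22) = I*√22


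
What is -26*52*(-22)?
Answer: 29744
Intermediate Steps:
-26*52*(-22) = -1352*(-22) = 29744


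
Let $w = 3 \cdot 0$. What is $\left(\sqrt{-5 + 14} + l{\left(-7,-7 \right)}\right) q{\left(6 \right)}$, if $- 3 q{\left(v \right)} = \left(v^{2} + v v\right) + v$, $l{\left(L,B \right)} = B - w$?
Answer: $104$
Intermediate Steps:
$w = 0$
$l{\left(L,B \right)} = B$ ($l{\left(L,B \right)} = B - 0 = B + 0 = B$)
$q{\left(v \right)} = - \frac{2 v^{2}}{3} - \frac{v}{3}$ ($q{\left(v \right)} = - \frac{\left(v^{2} + v v\right) + v}{3} = - \frac{\left(v^{2} + v^{2}\right) + v}{3} = - \frac{2 v^{2} + v}{3} = - \frac{v + 2 v^{2}}{3} = - \frac{2 v^{2}}{3} - \frac{v}{3}$)
$\left(\sqrt{-5 + 14} + l{\left(-7,-7 \right)}\right) q{\left(6 \right)} = \left(\sqrt{-5 + 14} - 7\right) \left(\left(- \frac{1}{3}\right) 6 \left(1 + 2 \cdot 6\right)\right) = \left(\sqrt{9} - 7\right) \left(\left(- \frac{1}{3}\right) 6 \left(1 + 12\right)\right) = \left(3 - 7\right) \left(\left(- \frac{1}{3}\right) 6 \cdot 13\right) = \left(-4\right) \left(-26\right) = 104$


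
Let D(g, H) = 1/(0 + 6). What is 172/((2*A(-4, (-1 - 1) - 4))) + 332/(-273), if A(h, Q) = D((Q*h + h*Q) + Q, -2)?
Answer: 140536/273 ≈ 514.78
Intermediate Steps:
D(g, H) = ⅙ (D(g, H) = 1/6 = ⅙)
A(h, Q) = ⅙
172/((2*A(-4, (-1 - 1) - 4))) + 332/(-273) = 172/((2*(⅙))) + 332/(-273) = 172/(⅓) + 332*(-1/273) = 172*3 - 332/273 = 516 - 332/273 = 140536/273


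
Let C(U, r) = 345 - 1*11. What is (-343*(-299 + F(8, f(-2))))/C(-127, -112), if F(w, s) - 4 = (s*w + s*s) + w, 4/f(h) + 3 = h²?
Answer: 81977/334 ≈ 245.44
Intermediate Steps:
f(h) = 4/(-3 + h²)
C(U, r) = 334 (C(U, r) = 345 - 11 = 334)
F(w, s) = 4 + w + s² + s*w (F(w, s) = 4 + ((s*w + s*s) + w) = 4 + ((s*w + s²) + w) = 4 + ((s² + s*w) + w) = 4 + (w + s² + s*w) = 4 + w + s² + s*w)
(-343*(-299 + F(8, f(-2))))/C(-127, -112) = -343*(-299 + (4 + 8 + (4/(-3 + (-2)²))² + (4/(-3 + (-2)²))*8))/334 = -343*(-299 + (4 + 8 + (4/(-3 + 4))² + (4/(-3 + 4))*8))*(1/334) = -343*(-299 + (4 + 8 + (4/1)² + (4/1)*8))*(1/334) = -343*(-299 + (4 + 8 + (4*1)² + (4*1)*8))*(1/334) = -343*(-299 + (4 + 8 + 4² + 4*8))*(1/334) = -343*(-299 + (4 + 8 + 16 + 32))*(1/334) = -343*(-299 + 60)*(1/334) = -343*(-239)*(1/334) = 81977*(1/334) = 81977/334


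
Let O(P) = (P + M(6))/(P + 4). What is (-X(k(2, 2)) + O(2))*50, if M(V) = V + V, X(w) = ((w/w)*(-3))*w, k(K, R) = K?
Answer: 1250/3 ≈ 416.67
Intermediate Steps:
X(w) = -3*w (X(w) = (1*(-3))*w = -3*w)
M(V) = 2*V
O(P) = (12 + P)/(4 + P) (O(P) = (P + 2*6)/(P + 4) = (P + 12)/(4 + P) = (12 + P)/(4 + P))
(-X(k(2, 2)) + O(2))*50 = (-(-3)*2 + (12 + 2)/(4 + 2))*50 = (-1*(-6) + 14/6)*50 = (6 + (⅙)*14)*50 = (6 + 7/3)*50 = (25/3)*50 = 1250/3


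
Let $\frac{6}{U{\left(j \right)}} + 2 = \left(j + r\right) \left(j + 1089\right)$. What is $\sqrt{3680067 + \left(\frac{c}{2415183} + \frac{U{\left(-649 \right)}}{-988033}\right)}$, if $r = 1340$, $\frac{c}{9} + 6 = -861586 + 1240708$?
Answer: $\frac{11 \sqrt{49411067004078359008724905880377199526}}{40306664010613749} \approx 1918.3$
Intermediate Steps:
$c = 3412044$ ($c = -54 + 9 \left(-861586 + 1240708\right) = -54 + 9 \cdot 379122 = -54 + 3412098 = 3412044$)
$U{\left(j \right)} = \frac{6}{-2 + \left(1089 + j\right) \left(1340 + j\right)}$ ($U{\left(j \right)} = \frac{6}{-2 + \left(j + 1340\right) \left(j + 1089\right)} = \frac{6}{-2 + \left(1340 + j\right) \left(1089 + j\right)} = \frac{6}{-2 + \left(1089 + j\right) \left(1340 + j\right)}$)
$\sqrt{3680067 + \left(\frac{c}{2415183} + \frac{U{\left(-649 \right)}}{-988033}\right)} = \sqrt{3680067 + \left(\frac{3412044}{2415183} + \frac{6 \frac{1}{1459258 + \left(-649\right)^{2} + 2429 \left(-649\right)}}{-988033}\right)} = \sqrt{3680067 + \left(3412044 \cdot \frac{1}{2415183} + \frac{6}{1459258 + 421201 - 1576421} \left(- \frac{1}{988033}\right)\right)} = \sqrt{3680067 + \left(\frac{1137348}{805061} + \frac{6}{304038} \left(- \frac{1}{988033}\right)\right)} = \sqrt{3680067 + \left(\frac{1137348}{805061} + 6 \cdot \frac{1}{304038} \left(- \frac{1}{988033}\right)\right)} = \sqrt{3680067 + \left(\frac{1137348}{805061} + \frac{1}{50673} \left(- \frac{1}{988033}\right)\right)} = \sqrt{3680067 + \left(\frac{1137348}{805061} - \frac{1}{50066596209}\right)} = \sqrt{3680067 + \frac{56943143064308671}{40306664010613749}} = \sqrt{\frac{148331281048690371749854}{40306664010613749}} = \frac{11 \sqrt{49411067004078359008724905880377199526}}{40306664010613749}$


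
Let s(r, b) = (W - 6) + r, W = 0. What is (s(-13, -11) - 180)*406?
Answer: -80794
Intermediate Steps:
s(r, b) = -6 + r (s(r, b) = (0 - 6) + r = -6 + r)
(s(-13, -11) - 180)*406 = ((-6 - 13) - 180)*406 = (-19 - 180)*406 = -199*406 = -80794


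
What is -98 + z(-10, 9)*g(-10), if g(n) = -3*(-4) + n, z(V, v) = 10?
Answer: -78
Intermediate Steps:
g(n) = 12 + n
-98 + z(-10, 9)*g(-10) = -98 + 10*(12 - 10) = -98 + 10*2 = -98 + 20 = -78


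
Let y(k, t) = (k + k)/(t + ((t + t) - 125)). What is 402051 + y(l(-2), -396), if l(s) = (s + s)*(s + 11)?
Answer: 527893035/1313 ≈ 4.0205e+5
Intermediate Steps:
l(s) = 2*s*(11 + s) (l(s) = (2*s)*(11 + s) = 2*s*(11 + s))
y(k, t) = 2*k/(-125 + 3*t) (y(k, t) = (2*k)/(t + (2*t - 125)) = (2*k)/(t + (-125 + 2*t)) = (2*k)/(-125 + 3*t) = 2*k/(-125 + 3*t))
402051 + y(l(-2), -396) = 402051 + 2*(2*(-2)*(11 - 2))/(-125 + 3*(-396)) = 402051 + 2*(2*(-2)*9)/(-125 - 1188) = 402051 + 2*(-36)/(-1313) = 402051 + 2*(-36)*(-1/1313) = 402051 + 72/1313 = 527893035/1313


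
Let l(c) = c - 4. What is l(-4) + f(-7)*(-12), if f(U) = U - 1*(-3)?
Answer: 40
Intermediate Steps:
f(U) = 3 + U (f(U) = U + 3 = 3 + U)
l(c) = -4 + c
l(-4) + f(-7)*(-12) = (-4 - 4) + (3 - 7)*(-12) = -8 - 4*(-12) = -8 + 48 = 40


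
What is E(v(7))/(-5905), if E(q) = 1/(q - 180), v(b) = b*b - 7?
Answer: 1/814890 ≈ 1.2272e-6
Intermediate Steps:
v(b) = -7 + b² (v(b) = b² - 7 = -7 + b²)
E(q) = 1/(-180 + q)
E(v(7))/(-5905) = 1/(-180 + (-7 + 7²)*(-5905)) = -1/5905/(-180 + (-7 + 49)) = -1/5905/(-180 + 42) = -1/5905/(-138) = -1/138*(-1/5905) = 1/814890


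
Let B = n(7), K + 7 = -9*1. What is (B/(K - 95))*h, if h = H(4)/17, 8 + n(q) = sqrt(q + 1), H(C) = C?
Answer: 32/1887 - 8*sqrt(2)/1887 ≈ 0.010963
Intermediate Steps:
K = -16 (K = -7 - 9*1 = -7 - 9 = -16)
n(q) = -8 + sqrt(1 + q) (n(q) = -8 + sqrt(q + 1) = -8 + sqrt(1 + q))
h = 4/17 ≈ 0.23529
B = -8 + 2*sqrt(2) (B = -8 + sqrt(1 + 7) = -8 + sqrt(8) = -8 + 2*sqrt(2) ≈ -5.1716)
(B/(K - 95))*h = ((-8 + 2*sqrt(2))/(-16 - 95))*(4/17) = ((-8 + 2*sqrt(2))/(-111))*(4/17) = ((-8 + 2*sqrt(2))*(-1/111))*(4/17) = (8/111 - 2*sqrt(2)/111)*(4/17) = 32/1887 - 8*sqrt(2)/1887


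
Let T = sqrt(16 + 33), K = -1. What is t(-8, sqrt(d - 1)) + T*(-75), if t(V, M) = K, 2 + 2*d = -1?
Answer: -526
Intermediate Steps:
d = -3/2 (d = -1 + (1/2)*(-1) = -1 - 1/2 = -3/2 ≈ -1.5000)
t(V, M) = -1
T = 7 (T = sqrt(49) = 7)
t(-8, sqrt(d - 1)) + T*(-75) = -1 + 7*(-75) = -1 - 525 = -526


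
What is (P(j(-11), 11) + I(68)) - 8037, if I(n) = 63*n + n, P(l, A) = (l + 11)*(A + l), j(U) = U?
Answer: -3685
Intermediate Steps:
P(l, A) = (11 + l)*(A + l)
I(n) = 64*n
(P(j(-11), 11) + I(68)) - 8037 = (((-11)² + 11*11 + 11*(-11) + 11*(-11)) + 64*68) - 8037 = ((121 + 121 - 121 - 121) + 4352) - 8037 = (0 + 4352) - 8037 = 4352 - 8037 = -3685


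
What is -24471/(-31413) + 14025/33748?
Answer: 38376201/32125028 ≈ 1.1946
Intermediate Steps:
-24471/(-31413) + 14025/33748 = -24471*(-1/31413) + 14025*(1/33748) = 8157/10471 + 1275/3068 = 38376201/32125028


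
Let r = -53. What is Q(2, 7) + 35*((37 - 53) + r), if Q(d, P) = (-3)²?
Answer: -2406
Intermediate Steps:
Q(d, P) = 9
Q(2, 7) + 35*((37 - 53) + r) = 9 + 35*((37 - 53) - 53) = 9 + 35*(-16 - 53) = 9 + 35*(-69) = 9 - 2415 = -2406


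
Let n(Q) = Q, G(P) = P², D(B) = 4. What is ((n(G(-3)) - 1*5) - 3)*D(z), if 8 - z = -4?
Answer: 4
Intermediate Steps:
z = 12 (z = 8 - 1*(-4) = 8 + 4 = 12)
((n(G(-3)) - 1*5) - 3)*D(z) = (((-3)² - 1*5) - 3)*4 = ((9 - 5) - 3)*4 = (4 - 3)*4 = 1*4 = 4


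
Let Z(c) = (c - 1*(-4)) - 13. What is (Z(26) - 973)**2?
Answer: 913936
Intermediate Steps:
Z(c) = -9 + c (Z(c) = (c + 4) - 13 = (4 + c) - 13 = -9 + c)
(Z(26) - 973)**2 = ((-9 + 26) - 973)**2 = (17 - 973)**2 = (-956)**2 = 913936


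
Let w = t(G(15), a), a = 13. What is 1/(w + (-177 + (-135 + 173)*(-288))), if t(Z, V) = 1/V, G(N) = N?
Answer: -13/144572 ≈ -8.9921e-5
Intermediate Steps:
w = 1/13 ≈ 0.076923
1/(w + (-177 + (-135 + 173)*(-288))) = 1/(1/13 + (-177 + (-135 + 173)*(-288))) = 1/(1/13 + (-177 + 38*(-288))) = 1/(1/13 + (-177 - 10944)) = 1/(1/13 - 11121) = 1/(-144572/13) = -13/144572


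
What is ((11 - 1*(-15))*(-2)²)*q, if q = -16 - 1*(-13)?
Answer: -312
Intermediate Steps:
q = -3 (q = -16 + 13 = -3)
((11 - 1*(-15))*(-2)²)*q = ((11 - 1*(-15))*(-2)²)*(-3) = ((11 + 15)*4)*(-3) = (26*4)*(-3) = 104*(-3) = -312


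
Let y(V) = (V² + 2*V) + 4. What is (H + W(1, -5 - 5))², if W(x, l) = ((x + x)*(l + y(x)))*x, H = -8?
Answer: 196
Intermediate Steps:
y(V) = 4 + V² + 2*V
W(x, l) = 2*x²*(4 + l + x² + 2*x) (W(x, l) = ((x + x)*(l + (4 + x² + 2*x)))*x = ((2*x)*(4 + l + x² + 2*x))*x = (2*x*(4 + l + x² + 2*x))*x = 2*x²*(4 + l + x² + 2*x))
(H + W(1, -5 - 5))² = (-8 + 2*1²*(4 + (-5 - 5) + 1² + 2*1))² = (-8 + 2*1*(4 - 10 + 1 + 2))² = (-8 + 2*1*(-3))² = (-8 - 6)² = (-14)² = 196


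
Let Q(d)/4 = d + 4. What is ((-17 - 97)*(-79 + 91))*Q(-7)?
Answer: 16416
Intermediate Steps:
Q(d) = 16 + 4*d (Q(d) = 4*(d + 4) = 4*(4 + d) = 16 + 4*d)
((-17 - 97)*(-79 + 91))*Q(-7) = ((-17 - 97)*(-79 + 91))*(16 + 4*(-7)) = (-114*12)*(16 - 28) = -1368*(-12) = 16416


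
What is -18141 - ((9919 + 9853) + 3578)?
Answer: -41491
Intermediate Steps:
-18141 - ((9919 + 9853) + 3578) = -18141 - (19772 + 3578) = -18141 - 1*23350 = -18141 - 23350 = -41491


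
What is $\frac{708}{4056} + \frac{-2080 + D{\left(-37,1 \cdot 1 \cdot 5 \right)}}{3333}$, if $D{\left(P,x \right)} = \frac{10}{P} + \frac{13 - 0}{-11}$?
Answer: $- \frac{206301709}{458507478} \approx -0.44994$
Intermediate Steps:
$D{\left(P,x \right)} = - \frac{13}{11} + \frac{10}{P}$ ($D{\left(P,x \right)} = \frac{10}{P} + \left(13 + 0\right) \left(- \frac{1}{11}\right) = \frac{10}{P} + 13 \left(- \frac{1}{11}\right) = \frac{10}{P} - \frac{13}{11} = - \frac{13}{11} + \frac{10}{P}$)
$\frac{708}{4056} + \frac{-2080 + D{\left(-37,1 \cdot 1 \cdot 5 \right)}}{3333} = \frac{708}{4056} + \frac{-2080 - \left(\frac{13}{11} - \frac{10}{-37}\right)}{3333} = 708 \cdot \frac{1}{4056} + \left(-2080 + \left(- \frac{13}{11} + 10 \left(- \frac{1}{37}\right)\right)\right) \frac{1}{3333} = \frac{59}{338} + \left(-2080 - \frac{591}{407}\right) \frac{1}{3333} = \frac{59}{338} - \frac{847151}{1356531} = - \frac{206301709}{458507478}$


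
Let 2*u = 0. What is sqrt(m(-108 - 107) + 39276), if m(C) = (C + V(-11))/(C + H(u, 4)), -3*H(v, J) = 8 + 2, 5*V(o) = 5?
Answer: sqrt(16850806410)/655 ≈ 198.18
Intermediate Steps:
u = 0 (u = (1/2)*0 = 0)
V(o) = 1 (V(o) = (1/5)*5 = 1)
H(v, J) = -10/3 (H(v, J) = -(8 + 2)/3 = -1/3*10 = -10/3)
m(C) = (1 + C)/(-10/3 + C) (m(C) = (C + 1)/(C - 10/3) = (1 + C)/(-10/3 + C))
sqrt(m(-108 - 107) + 39276) = sqrt(3*(1 + (-108 - 107))/(-10 + 3*(-108 - 107)) + 39276) = sqrt(3*(1 - 215)/(-10 + 3*(-215)) + 39276) = sqrt(3*(-214)/(-10 - 645) + 39276) = sqrt(3*(-214)/(-655) + 39276) = sqrt(3*(-1/655)*(-214) + 39276) = sqrt(642/655 + 39276) = sqrt(25726422/655) = sqrt(16850806410)/655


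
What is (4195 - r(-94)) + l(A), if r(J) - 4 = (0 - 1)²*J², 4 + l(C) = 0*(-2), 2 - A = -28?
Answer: -4649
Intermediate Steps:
A = 30 (A = 2 - 1*(-28) = 2 + 28 = 30)
l(C) = -4 (l(C) = -4 + 0*(-2) = -4 + 0 = -4)
r(J) = 4 + J² (r(J) = 4 + (0 - 1)²*J² = 4 + (-1)²*J² = 4 + 1*J² = 4 + J²)
(4195 - r(-94)) + l(A) = (4195 - (4 + (-94)²)) - 4 = (4195 - (4 + 8836)) - 4 = (4195 - 1*8840) - 4 = (4195 - 8840) - 4 = -4645 - 4 = -4649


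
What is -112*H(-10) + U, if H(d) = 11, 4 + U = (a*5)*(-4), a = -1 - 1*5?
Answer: -1116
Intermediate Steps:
a = -6 (a = -1 - 5 = -6)
U = 116 (U = -4 - 6*5*(-4) = -4 - 30*(-4) = -4 + 120 = 116)
-112*H(-10) + U = -112*11 + 116 = -1232 + 116 = -1116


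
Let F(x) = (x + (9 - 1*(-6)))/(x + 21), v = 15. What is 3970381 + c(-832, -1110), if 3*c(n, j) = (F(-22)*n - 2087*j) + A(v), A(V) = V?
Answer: 14221904/3 ≈ 4.7406e+6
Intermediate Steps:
F(x) = (15 + x)/(21 + x) (F(x) = (x + (9 + 6))/(21 + x) = (x + 15)/(21 + x) = (15 + x)/(21 + x))
c(n, j) = 5 - 2087*j/3 + 7*n/3 (c(n, j) = ((((15 - 22)/(21 - 22))*n - 2087*j) + 15)/3 = (((-7/(-1))*n - 2087*j) + 15)/3 = (((-1*(-7))*n - 2087*j) + 15)/3 = ((7*n - 2087*j) + 15)/3 = ((-2087*j + 7*n) + 15)/3 = (15 - 2087*j + 7*n)/3 = 5 - 2087*j/3 + 7*n/3)
3970381 + c(-832, -1110) = 3970381 + (5 - 2087/3*(-1110) + (7/3)*(-832)) = 3970381 + (5 + 772190 - 5824/3) = 3970381 + 2310761/3 = 14221904/3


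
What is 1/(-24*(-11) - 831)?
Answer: -1/567 ≈ -0.0017637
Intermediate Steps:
1/(-24*(-11) - 831) = 1/(264 - 831) = 1/(-567) = -1/567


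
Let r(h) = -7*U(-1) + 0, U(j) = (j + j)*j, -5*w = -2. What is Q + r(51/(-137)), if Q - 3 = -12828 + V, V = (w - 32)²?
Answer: -296011/25 ≈ -11840.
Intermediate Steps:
w = ⅖ (w = -⅕*(-2) = ⅖ ≈ 0.40000)
U(j) = 2*j² (U(j) = (2*j)*j = 2*j²)
V = 24964/25 (V = (⅖ - 32)² = (-158/5)² = 24964/25 ≈ 998.56)
r(h) = -14 (r(h) = -14*(-1)² + 0 = -14 + 0 = -14)
Q = -295661/25 (Q = 3 + (-12828 + 24964/25) = 3 - 295736/25 = -295661/25 ≈ -11826.)
Q + r(51/(-137)) = -295661/25 - 14 = -296011/25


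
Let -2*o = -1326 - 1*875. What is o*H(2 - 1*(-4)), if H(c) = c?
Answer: 6603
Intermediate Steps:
o = 2201/2 (o = -(-1326 - 1*875)/2 = -(-1326 - 875)/2 = -½*(-2201) = 2201/2 ≈ 1100.5)
o*H(2 - 1*(-4)) = 2201*(2 - 1*(-4))/2 = 2201*(2 + 4)/2 = (2201/2)*6 = 6603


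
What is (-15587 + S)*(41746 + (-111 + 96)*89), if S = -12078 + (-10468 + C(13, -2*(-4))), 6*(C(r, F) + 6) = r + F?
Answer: -3082187381/2 ≈ -1.5411e+9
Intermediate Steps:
C(r, F) = -6 + F/6 + r/6 (C(r, F) = -6 + (r + F)/6 = -6 + (F + r)/6 = -6 + (F/6 + r/6) = -6 + F/6 + r/6)
S = -45097/2 (S = -12078 + (-10468 + (-6 + (-2*(-4))/6 + (⅙)*13)) = -12078 + (-10468 + (-6 + (⅙)*8 + 13/6)) = -12078 + (-10468 + (-6 + 4/3 + 13/6)) = -12078 + (-10468 - 5/2) = -12078 - 20941/2 = -45097/2 ≈ -22549.)
(-15587 + S)*(41746 + (-111 + 96)*89) = (-15587 - 45097/2)*(41746 + (-111 + 96)*89) = -76271*(41746 - 15*89)/2 = -76271*(41746 - 1335)/2 = -76271/2*40411 = -3082187381/2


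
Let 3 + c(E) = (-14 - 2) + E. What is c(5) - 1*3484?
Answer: -3498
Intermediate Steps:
c(E) = -19 + E (c(E) = -3 + ((-14 - 2) + E) = -3 + (-16 + E) = -19 + E)
c(5) - 1*3484 = (-19 + 5) - 1*3484 = -14 - 3484 = -3498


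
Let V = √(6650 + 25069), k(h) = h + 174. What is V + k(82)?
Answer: 256 + √31719 ≈ 434.10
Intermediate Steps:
k(h) = 174 + h
V = √31719 ≈ 178.10
V + k(82) = √31719 + (174 + 82) = √31719 + 256 = 256 + √31719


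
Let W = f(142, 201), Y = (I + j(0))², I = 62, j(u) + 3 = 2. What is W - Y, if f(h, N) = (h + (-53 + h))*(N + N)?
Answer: 89141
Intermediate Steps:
j(u) = -1 (j(u) = -3 + 2 = -1)
f(h, N) = 2*N*(-53 + 2*h) (f(h, N) = (-53 + 2*h)*(2*N) = 2*N*(-53 + 2*h))
Y = 3721 (Y = (62 - 1)² = 61² = 3721)
W = 92862 (W = 2*201*(-53 + 2*142) = 2*201*(-53 + 284) = 2*201*231 = 92862)
W - Y = 92862 - 1*3721 = 92862 - 3721 = 89141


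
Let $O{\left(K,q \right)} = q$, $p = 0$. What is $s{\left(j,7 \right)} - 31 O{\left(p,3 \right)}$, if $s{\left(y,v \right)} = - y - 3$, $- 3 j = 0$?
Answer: $-96$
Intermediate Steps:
$j = 0$ ($j = \left(- \frac{1}{3}\right) 0 = 0$)
$s{\left(y,v \right)} = -3 - y$
$s{\left(j,7 \right)} - 31 O{\left(p,3 \right)} = \left(-3 - 0\right) - 93 = \left(-3 + 0\right) - 93 = -3 - 93 = -96$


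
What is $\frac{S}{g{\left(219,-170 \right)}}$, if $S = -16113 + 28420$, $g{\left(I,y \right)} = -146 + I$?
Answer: $\frac{12307}{73} \approx 168.59$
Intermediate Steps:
$S = 12307$
$\frac{S}{g{\left(219,-170 \right)}} = \frac{12307}{-146 + 219} = \frac{12307}{73}$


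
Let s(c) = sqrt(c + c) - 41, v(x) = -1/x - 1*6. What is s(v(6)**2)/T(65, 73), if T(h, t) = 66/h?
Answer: -2665/66 + 2405*sqrt(2)/396 ≈ -31.790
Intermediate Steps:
v(x) = -6 - 1/x (v(x) = -1/x - 6 = -6 - 1/x)
s(c) = -41 + sqrt(2)*sqrt(c) (s(c) = sqrt(2*c) - 41 = sqrt(2)*sqrt(c) - 41 = -41 + sqrt(2)*sqrt(c))
s(v(6)**2)/T(65, 73) = (-41 + sqrt(2)*sqrt((-6 - 1/6)**2))/((66/65)) = (-41 + sqrt(2)*sqrt((-6 - 1*1/6)**2))/((66*(1/65))) = (-41 + sqrt(2)*sqrt((-6 - 1/6)**2))/(66/65) = (-41 + sqrt(2)*sqrt((-37/6)**2))*(65/66) = (-41 + sqrt(2)*sqrt(1369/36))*(65/66) = (-41 + sqrt(2)*(37/6))*(65/66) = (-41 + 37*sqrt(2)/6)*(65/66) = -2665/66 + 2405*sqrt(2)/396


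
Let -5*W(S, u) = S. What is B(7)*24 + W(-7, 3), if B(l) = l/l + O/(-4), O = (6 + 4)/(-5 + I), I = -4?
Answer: 481/15 ≈ 32.067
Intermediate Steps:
O = -10/9 (O = (6 + 4)/(-5 - 4) = 10/(-9) = 10*(-⅑) = -10/9 ≈ -1.1111)
W(S, u) = -S/5
B(l) = 23/18 (B(l) = l/l - 10/9/(-4) = 1 - 10/9*(-¼) = 1 + 5/18 = 23/18)
B(7)*24 + W(-7, 3) = (23/18)*24 - ⅕*(-7) = 92/3 + 7/5 = 481/15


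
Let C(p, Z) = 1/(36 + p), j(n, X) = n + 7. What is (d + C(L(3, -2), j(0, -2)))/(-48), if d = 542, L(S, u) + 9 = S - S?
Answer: -14635/1296 ≈ -11.292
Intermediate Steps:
L(S, u) = -9 (L(S, u) = -9 + (S - S) = -9 + 0 = -9)
j(n, X) = 7 + n
(d + C(L(3, -2), j(0, -2)))/(-48) = (542 + 1/(36 - 9))/(-48) = (542 + 1/27)*(-1/48) = (14635/27)*(-1/48) = -14635/1296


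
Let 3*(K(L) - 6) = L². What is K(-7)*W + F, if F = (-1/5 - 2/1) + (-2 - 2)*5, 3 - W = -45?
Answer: 5249/5 ≈ 1049.8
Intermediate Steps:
W = 48 (W = 3 - 1*(-45) = 3 + 45 = 48)
K(L) = 6 + L²/3
F = -111/5 (F = (-1*⅕ - 2*1) - 4*5 = (-⅕ - 2) - 20 = -11/5 - 20 = -111/5 ≈ -22.200)
K(-7)*W + F = (6 + (⅓)*(-7)²)*48 - 111/5 = (6 + (⅓)*49)*48 - 111/5 = (6 + 49/3)*48 - 111/5 = (67/3)*48 - 111/5 = 1072 - 111/5 = 5249/5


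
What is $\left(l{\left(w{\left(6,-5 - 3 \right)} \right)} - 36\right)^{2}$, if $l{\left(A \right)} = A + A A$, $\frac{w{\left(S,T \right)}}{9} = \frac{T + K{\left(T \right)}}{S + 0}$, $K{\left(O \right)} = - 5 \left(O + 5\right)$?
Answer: $\frac{114921}{16} \approx 7182.6$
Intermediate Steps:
$K{\left(O \right)} = -25 - 5 O$ ($K{\left(O \right)} = - 5 \left(5 + O\right) = -25 - 5 O$)
$w{\left(S,T \right)} = \frac{9 \left(-25 - 4 T\right)}{S}$ ($w{\left(S,T \right)} = 9 \frac{T - \left(25 + 5 T\right)}{S + 0} = 9 \frac{-25 - 4 T}{S} = \frac{9 \left(-25 - 4 T\right)}{S}$)
$l{\left(A \right)} = A + A^{2}$
$\left(l{\left(w{\left(6,-5 - 3 \right)} \right)} - 36\right)^{2} = \left(\frac{9 \left(-25 - 4 \left(-5 - 3\right)\right)}{6} \left(1 + \frac{9 \left(-25 - 4 \left(-5 - 3\right)\right)}{6}\right) - 36\right)^{2} = \left(9 \cdot \frac{1}{6} \left(-25 - -32\right) \left(1 + 9 \cdot \frac{1}{6} \left(-25 - -32\right)\right) - 36\right)^{2} = \left(9 \cdot \frac{1}{6} \left(-25 + 32\right) \left(1 + 9 \cdot \frac{1}{6} \left(-25 + 32\right)\right) - 36\right)^{2} = \left(9 \cdot \frac{1}{6} \cdot 7 \left(1 + 9 \cdot \frac{1}{6} \cdot 7\right) - 36\right)^{2} = \left(\frac{21 \left(1 + \frac{21}{2}\right)}{2} - 36\right)^{2} = \left(\frac{21}{2} \cdot \frac{23}{2} - 36\right)^{2} = \left(\frac{483}{4} - 36\right)^{2} = \left(\frac{339}{4}\right)^{2} = \frac{114921}{16}$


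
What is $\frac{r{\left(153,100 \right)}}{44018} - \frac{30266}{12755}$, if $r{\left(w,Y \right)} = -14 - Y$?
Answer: $- \frac{666851429}{280724795} \approx -2.3755$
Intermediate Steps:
$\frac{r{\left(153,100 \right)}}{44018} - \frac{30266}{12755} = \frac{-14 - 100}{44018} - \frac{30266}{12755} = \left(-14 - 100\right) \frac{1}{44018} - \frac{30266}{12755} = \left(-114\right) \frac{1}{44018} - \frac{30266}{12755} = - \frac{57}{22009} - \frac{30266}{12755} = - \frac{666851429}{280724795}$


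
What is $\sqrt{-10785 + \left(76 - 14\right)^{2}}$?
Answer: $i \sqrt{6941} \approx 83.313 i$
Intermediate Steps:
$\sqrt{-10785 + \left(76 - 14\right)^{2}} = \sqrt{-10785 + 62^{2}} = \sqrt{-10785 + 3844} = \sqrt{-6941} = i \sqrt{6941}$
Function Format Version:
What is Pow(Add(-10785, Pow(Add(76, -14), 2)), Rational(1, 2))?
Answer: Mul(I, Pow(6941, Rational(1, 2))) ≈ Mul(83.313, I)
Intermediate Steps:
Pow(Add(-10785, Pow(Add(76, -14), 2)), Rational(1, 2)) = Pow(Add(-10785, Pow(62, 2)), Rational(1, 2)) = Pow(Add(-10785, 3844), Rational(1, 2)) = Pow(-6941, Rational(1, 2)) = Mul(I, Pow(6941, Rational(1, 2)))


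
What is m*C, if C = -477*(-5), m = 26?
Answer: 62010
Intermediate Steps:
C = 2385
m*C = 26*2385 = 62010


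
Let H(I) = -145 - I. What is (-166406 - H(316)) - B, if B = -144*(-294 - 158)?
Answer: -231033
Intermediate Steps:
B = 65088 (B = -144*(-452) = 65088)
(-166406 - H(316)) - B = (-166406 - (-145 - 1*316)) - 1*65088 = (-166406 - (-145 - 316)) - 65088 = (-166406 - 1*(-461)) - 65088 = (-166406 + 461) - 65088 = -165945 - 65088 = -231033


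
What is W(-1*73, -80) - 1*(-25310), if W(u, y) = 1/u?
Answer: 1847629/73 ≈ 25310.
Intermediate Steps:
W(-1*73, -80) - 1*(-25310) = 1/(-1*73) - 1*(-25310) = 1/(-73) + 25310 = -1/73 + 25310 = 1847629/73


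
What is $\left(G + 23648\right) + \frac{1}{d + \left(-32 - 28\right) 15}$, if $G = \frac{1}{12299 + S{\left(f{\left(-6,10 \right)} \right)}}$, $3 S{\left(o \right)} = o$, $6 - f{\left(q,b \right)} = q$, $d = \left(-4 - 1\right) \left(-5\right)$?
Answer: $\frac{254573664572}{10765125} \approx 23648.0$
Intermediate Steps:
$d = 25$ ($d = \left(-5\right) \left(-5\right) = 25$)
$f{\left(q,b \right)} = 6 - q$
$S{\left(o \right)} = \frac{o}{3}$
$G = \frac{1}{12303}$ ($G = \frac{1}{12299 + \frac{6 - -6}{3}} = \frac{1}{12299 + \frac{6 + 6}{3}} = \frac{1}{12299 + \frac{1}{3} \cdot 12} = \frac{1}{12299 + 4} = \frac{1}{12303} \approx 8.1281 \cdot 10^{-5}$)
$\left(G + 23648\right) + \frac{1}{d + \left(-32 - 28\right) 15} = \left(\frac{1}{12303} + 23648\right) + \frac{1}{25 + \left(-32 - 28\right) 15} = \frac{290941345}{12303} + \frac{1}{25 - 900} = \frac{290941345}{12303} + \frac{1}{-875} = \frac{290941345}{12303} - \frac{1}{875} = \frac{254573664572}{10765125}$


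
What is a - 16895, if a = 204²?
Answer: 24721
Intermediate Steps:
a = 41616
a - 16895 = 41616 - 16895 = 24721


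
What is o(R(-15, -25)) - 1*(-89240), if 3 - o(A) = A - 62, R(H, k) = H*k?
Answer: 88930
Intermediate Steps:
o(A) = 65 - A (o(A) = 3 - (A - 62) = 3 - (-62 + A) = 3 + (62 - A) = 65 - A)
o(R(-15, -25)) - 1*(-89240) = (65 - (-15)*(-25)) - 1*(-89240) = (65 - 1*375) + 89240 = (65 - 375) + 89240 = -310 + 89240 = 88930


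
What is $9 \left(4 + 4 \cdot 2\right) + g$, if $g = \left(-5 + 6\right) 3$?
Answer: $111$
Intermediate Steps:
$g = 3$ ($g = 1 \cdot 3 = 3$)
$9 \left(4 + 4 \cdot 2\right) + g = 9 \left(4 + 4 \cdot 2\right) + 3 = 9 \left(4 + 8\right) + 3 = 9 \cdot 12 + 3 = 108 + 3 = 111$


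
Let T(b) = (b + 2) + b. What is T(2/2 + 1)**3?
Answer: 216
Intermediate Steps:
T(b) = 2 + 2*b (T(b) = (2 + b) + b = 2 + 2*b)
T(2/2 + 1)**3 = (2 + 2*(2/2 + 1))**3 = (2 + 2*(2*(1/2) + 1))**3 = (2 + 2*(1 + 1))**3 = (2 + 2*2)**3 = (2 + 4)**3 = 6**3 = 216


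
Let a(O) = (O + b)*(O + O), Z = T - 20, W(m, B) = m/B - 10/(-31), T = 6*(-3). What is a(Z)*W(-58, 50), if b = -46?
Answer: -4143216/775 ≈ -5346.1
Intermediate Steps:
T = -18
W(m, B) = 10/31 + m/B (W(m, B) = m/B - 10*(-1/31) = m/B + 10/31 = 10/31 + m/B)
Z = -38 (Z = -18 - 20 = -38)
a(O) = 2*O*(-46 + O) (a(O) = (O - 46)*(O + O) = (-46 + O)*(2*O) = 2*O*(-46 + O))
a(Z)*W(-58, 50) = (2*(-38)*(-46 - 38))*(10/31 - 58/50) = (2*(-38)*(-84))*(10/31 - 58*1/50) = 6384*(10/31 - 29/25) = 6384*(-649/775) = -4143216/775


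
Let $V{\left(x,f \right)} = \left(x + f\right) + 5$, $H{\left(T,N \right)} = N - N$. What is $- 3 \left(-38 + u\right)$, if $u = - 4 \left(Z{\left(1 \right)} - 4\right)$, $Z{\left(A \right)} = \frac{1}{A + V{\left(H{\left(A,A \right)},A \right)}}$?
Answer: $\frac{474}{7} \approx 67.714$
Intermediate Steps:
$H{\left(T,N \right)} = 0$
$V{\left(x,f \right)} = 5 + f + x$ ($V{\left(x,f \right)} = \left(f + x\right) + 5 = 5 + f + x$)
$Z{\left(A \right)} = \frac{1}{5 + 2 A}$ ($Z{\left(A \right)} = \frac{1}{A + \left(5 + A + 0\right)} = \frac{1}{A + \left(5 + A\right)} = \frac{1}{5 + 2 A}$)
$u = \frac{108}{7}$ ($u = - 4 \left(\frac{1}{5 + 2 \cdot 1} - 4\right) = - 4 \left(\frac{1}{5 + 2} - 4\right) = - 4 \left(\frac{1}{7} - 4\right) = \left(-4\right) \left(- \frac{27}{7}\right) = \frac{108}{7} \approx 15.429$)
$- 3 \left(-38 + u\right) = - 3 \left(-38 + \frac{108}{7}\right) = \left(-3\right) \left(- \frac{158}{7}\right) = \frac{474}{7}$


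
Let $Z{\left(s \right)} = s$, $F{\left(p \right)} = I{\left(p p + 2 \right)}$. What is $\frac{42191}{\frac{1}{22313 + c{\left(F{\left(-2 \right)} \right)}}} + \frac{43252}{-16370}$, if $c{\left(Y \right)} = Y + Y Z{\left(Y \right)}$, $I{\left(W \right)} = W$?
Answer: $\frac{7719926682299}{8185} \approx 9.4318 \cdot 10^{8}$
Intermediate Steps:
$F{\left(p \right)} = 2 + p^{2}$ ($F{\left(p \right)} = p p + 2 = p^{2} + 2 = 2 + p^{2}$)
$c{\left(Y \right)} = Y + Y^{2}$ ($c{\left(Y \right)} = Y + Y Y = Y + Y^{2}$)
$\frac{42191}{\frac{1}{22313 + c{\left(F{\left(-2 \right)} \right)}}} + \frac{43252}{-16370} = \frac{42191}{\frac{1}{22313 + \left(2 + \left(-2\right)^{2}\right) \left(1 + \left(2 + \left(-2\right)^{2}\right)\right)}} + \frac{43252}{-16370} = \frac{42191}{\frac{1}{22313 + \left(2 + 4\right) \left(1 + \left(2 + 4\right)\right)}} + 43252 \left(- \frac{1}{16370}\right) = \frac{42191}{\frac{1}{22313 + 6 \left(1 + 6\right)}} - \frac{21626}{8185} = \frac{42191}{\frac{1}{22313 + 6 \cdot 7}} - \frac{21626}{8185} = \frac{42191}{\frac{1}{22313 + 42}} - \frac{21626}{8185} = \frac{42191}{\frac{1}{22355}} - \frac{21626}{8185} = 42191 \frac{1}{\frac{1}{22355}} - \frac{21626}{8185} = 42191 \cdot 22355 - \frac{21626}{8185} = 943179805 - \frac{21626}{8185} = \frac{7719926682299}{8185}$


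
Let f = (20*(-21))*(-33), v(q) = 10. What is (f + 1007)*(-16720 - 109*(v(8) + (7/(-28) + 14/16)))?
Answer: -2126352675/8 ≈ -2.6579e+8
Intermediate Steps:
f = 13860 (f = -420*(-33) = 13860)
(f + 1007)*(-16720 - 109*(v(8) + (7/(-28) + 14/16))) = (13860 + 1007)*(-16720 - 109*(10 + (7/(-28) + 14/16))) = 14867*(-16720 - 109*(10 + (7*(-1/28) + 14*(1/16)))) = 14867*(-16720 - 109*(10 + (-1/4 + 7/8))) = 14867*(-16720 - 109*(10 + 5/8)) = 14867*(-16720 - 109*85/8) = 14867*(-16720 - 9265/8) = 14867*(-143025/8) = -2126352675/8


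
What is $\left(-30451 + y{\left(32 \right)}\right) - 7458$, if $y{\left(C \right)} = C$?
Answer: $-37877$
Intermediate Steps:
$\left(-30451 + y{\left(32 \right)}\right) - 7458 = \left(-30451 + 32\right) - 7458 = -30419 - 7458 = -37877$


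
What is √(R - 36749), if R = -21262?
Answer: I*√58011 ≈ 240.85*I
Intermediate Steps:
√(R - 36749) = √(-21262 - 36749) = √(-58011) = I*√58011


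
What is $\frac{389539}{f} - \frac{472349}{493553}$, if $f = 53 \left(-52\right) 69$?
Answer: $- \frac{282081917303}{93856012692} \approx -3.0055$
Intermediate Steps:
$f = -190164$ ($f = \left(-2756\right) 69 = -190164$)
$\frac{389539}{f} - \frac{472349}{493553} = \frac{389539}{-190164} - \frac{472349}{493553} = 389539 \left(- \frac{1}{190164}\right) - \frac{472349}{493553} = - \frac{389539}{190164} - \frac{472349}{493553} = - \frac{282081917303}{93856012692}$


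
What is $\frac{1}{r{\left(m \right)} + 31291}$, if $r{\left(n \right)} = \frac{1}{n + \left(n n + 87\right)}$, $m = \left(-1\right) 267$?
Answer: $\frac{71109}{2225071720} \approx 3.1958 \cdot 10^{-5}$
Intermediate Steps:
$m = -267$
$r{\left(n \right)} = \frac{1}{87 + n + n^{2}}$ ($r{\left(n \right)} = \frac{1}{n + \left(n^{2} + 87\right)} = \frac{1}{n + \left(87 + n^{2}\right)} = \frac{1}{87 + n + n^{2}}$)
$\frac{1}{r{\left(m \right)} + 31291} = \frac{1}{\frac{1}{87 - 267 + \left(-267\right)^{2}} + 31291} = \frac{1}{\frac{1}{87 - 267 + 71289} + 31291} = \frac{1}{\frac{1}{71109} + 31291} = \frac{1}{\frac{2225071720}{71109}} = \frac{71109}{2225071720}$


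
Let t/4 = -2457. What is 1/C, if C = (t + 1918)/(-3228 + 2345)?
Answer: 883/7910 ≈ 0.11163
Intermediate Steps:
t = -9828 (t = 4*(-2457) = -9828)
C = 7910/883 (C = (-9828 + 1918)/(-3228 + 2345) = -7910/(-883) = -7910*(-1/883) = 7910/883 ≈ 8.9581)
1/C = 1/(7910/883) = 883/7910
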